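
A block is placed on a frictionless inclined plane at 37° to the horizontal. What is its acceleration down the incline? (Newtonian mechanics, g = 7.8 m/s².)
a = g sin(θ) = 7.8 × sin(37°) = 7.8 × 0.6018 = 4.69 m/s²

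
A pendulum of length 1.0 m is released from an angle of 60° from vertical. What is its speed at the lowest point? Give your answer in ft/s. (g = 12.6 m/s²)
h = L(1 − cosθ) = 1.0×(1 − cos60°) = 0.5 m
v = √(2gh) = √(2×12.6×0.5) = 3.55 m/s = 11.65 ft/s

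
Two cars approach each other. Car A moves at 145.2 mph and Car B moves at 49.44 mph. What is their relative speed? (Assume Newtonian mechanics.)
v_rel = v_A + v_B = 145.2 + 49.44 = 194.6 mph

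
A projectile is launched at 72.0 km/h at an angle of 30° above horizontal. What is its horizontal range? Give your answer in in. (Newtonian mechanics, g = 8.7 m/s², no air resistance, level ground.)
R = v₀² sin(2θ) / g (with unit conversion) = 1568.0 in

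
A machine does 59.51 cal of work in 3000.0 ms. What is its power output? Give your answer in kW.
P = W/t = 249 J / 3 s = 83 W = 0.083 kW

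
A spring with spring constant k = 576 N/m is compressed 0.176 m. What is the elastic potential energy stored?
PE = ½kx² = ½×576×0.176² = 8.921 J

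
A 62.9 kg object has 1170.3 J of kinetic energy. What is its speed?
KE = ½mv² → v = √(2KE/m) = √(2×1170.3/62.9) = 6.1 m/s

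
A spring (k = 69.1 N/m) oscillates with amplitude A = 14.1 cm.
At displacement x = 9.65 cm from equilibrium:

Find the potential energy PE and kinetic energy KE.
E_total = ½kA² = ½×69.1×(0.141)² = 0.6869 J
PE = ½kx² = ½×69.1×(0.0965)² = 0.3217 J
KE = E_total − PE = 0.3652 J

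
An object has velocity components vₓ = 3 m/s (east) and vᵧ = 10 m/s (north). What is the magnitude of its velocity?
|v| = √(vₓ² + vᵧ²) = √(3² + 10²) = √(109) = 10.44 m/s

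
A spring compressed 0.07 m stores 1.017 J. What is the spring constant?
PE = ½kx² → k = 2PE/x² = 2×1.017/0.07² = 415.1 N/m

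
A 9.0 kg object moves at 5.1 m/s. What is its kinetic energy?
KE = ½mv² = ½×9.0×5.1² = 117.045 J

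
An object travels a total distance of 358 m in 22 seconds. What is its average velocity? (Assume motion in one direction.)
v_avg = Δd / Δt = 358 / 22 = 16.27 m/s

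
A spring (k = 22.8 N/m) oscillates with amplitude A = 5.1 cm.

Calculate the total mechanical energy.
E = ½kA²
E = ½kA² = ½×22.8×(0.051)² = 0.02965 J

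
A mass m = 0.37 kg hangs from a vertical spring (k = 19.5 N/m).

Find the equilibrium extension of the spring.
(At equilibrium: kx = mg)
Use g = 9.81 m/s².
x_eq = mg/k = 0.37×9.81/19.5 = 0.1861 m = 18.61 cm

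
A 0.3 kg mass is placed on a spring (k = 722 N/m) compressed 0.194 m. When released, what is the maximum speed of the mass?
½kx² = ½mv² → v = x√(k/m) = 0.194×√(722/0.3) = 9.517 m/s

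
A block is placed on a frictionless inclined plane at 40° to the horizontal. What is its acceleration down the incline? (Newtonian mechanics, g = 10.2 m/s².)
a = g sin(θ) = 10.2 × sin(40°) = 10.2 × 0.6428 = 6.56 m/s²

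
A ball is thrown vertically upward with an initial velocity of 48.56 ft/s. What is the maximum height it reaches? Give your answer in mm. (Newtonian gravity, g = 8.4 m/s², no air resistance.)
h_max = v₀²/(2g) (with unit conversion) = 13040.0 mm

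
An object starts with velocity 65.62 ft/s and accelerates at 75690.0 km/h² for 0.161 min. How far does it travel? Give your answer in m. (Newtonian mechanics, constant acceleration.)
d = v₀t + ½at² (with unit conversion) = 465.7 m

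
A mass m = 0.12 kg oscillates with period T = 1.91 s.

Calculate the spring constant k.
T = 2π√(m/k) → k = m(2π/T)² = 0.12×(2π/1.91)² = 1.299 N/m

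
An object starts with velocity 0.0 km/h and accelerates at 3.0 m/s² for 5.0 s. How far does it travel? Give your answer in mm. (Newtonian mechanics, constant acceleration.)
d = v₀t + ½at² (with unit conversion) = 37500.0 mm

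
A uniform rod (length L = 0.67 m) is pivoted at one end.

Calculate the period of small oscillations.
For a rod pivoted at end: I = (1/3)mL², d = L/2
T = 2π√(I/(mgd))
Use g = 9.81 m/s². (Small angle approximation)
I/m = (1/3)L² = 0.1496 m²; d = L/2 = 0.335 m
T = 2π√(I/(mgd)) = 2π√(0.1496/(9.81×0.335)) = 1.341 s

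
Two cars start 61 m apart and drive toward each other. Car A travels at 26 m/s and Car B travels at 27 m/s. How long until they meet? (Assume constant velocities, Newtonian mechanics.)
Combined speed: v_combined = 26 + 27 = 53 m/s
Time to meet: t = d/53 = 61/53 = 1.15 s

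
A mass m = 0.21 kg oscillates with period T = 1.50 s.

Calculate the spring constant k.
T = 2π√(m/k) → k = m(2π/T)² = 0.21×(2π/1.5)² = 3.685 N/m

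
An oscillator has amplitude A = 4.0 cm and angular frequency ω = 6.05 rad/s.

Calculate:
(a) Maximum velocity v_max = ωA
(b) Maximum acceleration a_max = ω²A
v_max = ωA = 6.05×0.04 = 0.242 m/s
a_max = ω²A = 6.05²×0.04 = 1.464 m/s²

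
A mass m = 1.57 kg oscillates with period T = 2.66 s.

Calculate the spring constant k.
T = 2π√(m/k) → k = m(2π/T)² = 1.57×(2π/2.66)² = 8.76 N/m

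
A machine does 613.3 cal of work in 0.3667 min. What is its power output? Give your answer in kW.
P = W/t = 2566 J / 22 s = 116.6 W = 0.1166 kW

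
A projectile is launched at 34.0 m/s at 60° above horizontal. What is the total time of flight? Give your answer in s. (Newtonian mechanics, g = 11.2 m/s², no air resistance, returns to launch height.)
T = 2v₀sin(θ)/g = 5.258 s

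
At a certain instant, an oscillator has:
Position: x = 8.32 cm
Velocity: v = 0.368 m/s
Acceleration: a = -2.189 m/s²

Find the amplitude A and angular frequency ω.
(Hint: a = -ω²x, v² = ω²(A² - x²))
a = −ω²x → ω = √(|a|/x) = √(2.189/0.0832) = 5.129 rad/s
v² = ω²(A² − x²) → A = √(x² + v²/ω²) = √(0.0832² + 0.368²/5.129²) = 0.1099 m = 10.99 cm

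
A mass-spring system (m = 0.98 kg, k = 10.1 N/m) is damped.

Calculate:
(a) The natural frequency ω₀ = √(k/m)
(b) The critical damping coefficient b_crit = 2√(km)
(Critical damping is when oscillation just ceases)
ω₀ = √(k/m) = √(10.1/0.98) = 3.21 rad/s
b_crit = 2√(km) = 2√(10.1×0.98) = 6.292 kg/s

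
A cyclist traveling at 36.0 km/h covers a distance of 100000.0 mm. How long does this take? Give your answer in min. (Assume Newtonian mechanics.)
t = d/v (with unit conversion) = 0.1667 min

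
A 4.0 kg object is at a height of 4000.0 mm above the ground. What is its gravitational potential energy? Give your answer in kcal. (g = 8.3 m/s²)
PE = mgh = 4 kg × 8.3 m/s² × 4 m = 132.8 J = 0.03174 kcal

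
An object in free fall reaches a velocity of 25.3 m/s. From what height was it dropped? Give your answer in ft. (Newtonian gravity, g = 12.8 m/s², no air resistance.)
h = v²/(2g) (with unit conversion) = 82.03 ft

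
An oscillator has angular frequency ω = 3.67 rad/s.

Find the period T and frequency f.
T = 2π/ω = 2π/3.67 = 1.712 s; f = ω/2π = 0.5841 Hz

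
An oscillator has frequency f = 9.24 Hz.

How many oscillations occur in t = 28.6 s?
n = f×t = 9.24×28.6 = 264.3 oscillations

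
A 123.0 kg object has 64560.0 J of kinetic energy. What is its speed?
KE = ½mv² → v = √(2KE/m) = √(2×64560.0/123.0) = 32.4 m/s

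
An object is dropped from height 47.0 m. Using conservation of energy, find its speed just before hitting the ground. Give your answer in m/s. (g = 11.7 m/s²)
mgh = ½mv² → v = √(2gh) = √(2×11.7×47) = 33.16 m/s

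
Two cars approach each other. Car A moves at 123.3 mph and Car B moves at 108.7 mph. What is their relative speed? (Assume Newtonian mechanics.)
v_rel = v_A + v_B = 123.3 + 108.7 = 232.0 mph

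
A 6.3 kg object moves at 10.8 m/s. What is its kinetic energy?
KE = ½mv² = ½×6.3×10.8² = 367.416 J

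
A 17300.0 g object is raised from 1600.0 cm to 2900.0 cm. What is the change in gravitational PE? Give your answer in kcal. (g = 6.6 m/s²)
ΔPE = mg(h₂ − h₁) = 17.3 kg × 6.6 m/s² × (29 − 16) m = 1484 J = 0.3548 kcal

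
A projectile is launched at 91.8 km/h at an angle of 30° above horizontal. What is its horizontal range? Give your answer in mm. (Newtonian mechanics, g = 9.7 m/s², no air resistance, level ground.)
R = v₀² sin(2θ) / g (with unit conversion) = 58050.0 mm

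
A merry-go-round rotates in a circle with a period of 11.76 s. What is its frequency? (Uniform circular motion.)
f = 1/T = 1/11.76 = 0.085 Hz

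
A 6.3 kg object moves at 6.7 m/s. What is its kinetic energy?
KE = ½mv² = ½×6.3×6.7² = 141.4035 J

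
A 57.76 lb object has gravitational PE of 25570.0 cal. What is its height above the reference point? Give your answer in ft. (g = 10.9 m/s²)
PE = mgh → h = PE/(mg) = 1.07e+05 J / (26.2 kg × 10.9 m/s²) = 374.6 m = 1229.0 ft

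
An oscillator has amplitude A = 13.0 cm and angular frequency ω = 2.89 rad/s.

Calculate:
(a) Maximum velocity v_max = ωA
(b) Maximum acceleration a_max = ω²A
v_max = ωA = 2.89×0.13 = 0.3757 m/s
a_max = ω²A = 2.89²×0.13 = 1.086 m/s²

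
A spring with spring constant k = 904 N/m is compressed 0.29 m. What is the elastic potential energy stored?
PE = ½kx² = ½×904×0.29² = 38.01 J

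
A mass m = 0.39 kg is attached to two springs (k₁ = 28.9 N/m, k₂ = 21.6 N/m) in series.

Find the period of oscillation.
k_eq = k₁k₂/(k₁+k₂) = 12.36 N/m
T = 2π√(m/k_eq) = 2π√(0.39/12.36) = 1.116 s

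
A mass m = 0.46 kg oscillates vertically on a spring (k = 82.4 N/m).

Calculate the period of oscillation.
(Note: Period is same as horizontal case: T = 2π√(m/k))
T = 2π√(m/k) = 2π√(0.46/82.4) = 0.4695 s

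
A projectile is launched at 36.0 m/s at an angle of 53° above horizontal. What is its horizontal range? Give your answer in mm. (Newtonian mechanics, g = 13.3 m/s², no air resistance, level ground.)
R = v₀² sin(2θ) / g (with unit conversion) = 93670.0 mm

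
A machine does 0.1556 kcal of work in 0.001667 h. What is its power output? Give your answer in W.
P = W/t = 651 J / 6.001 s = 108.5 W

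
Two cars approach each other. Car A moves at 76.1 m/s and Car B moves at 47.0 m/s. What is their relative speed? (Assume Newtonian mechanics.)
v_rel = v_A + v_B = 76.1 + 47.0 = 123.1 m/s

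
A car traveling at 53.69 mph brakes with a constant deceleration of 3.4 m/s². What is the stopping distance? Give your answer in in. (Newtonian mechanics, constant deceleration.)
d = v₀² / (2a) (with unit conversion) = 3335.0 in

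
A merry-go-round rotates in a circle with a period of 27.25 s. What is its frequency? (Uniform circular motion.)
f = 1/T = 1/27.25 = 0.0367 Hz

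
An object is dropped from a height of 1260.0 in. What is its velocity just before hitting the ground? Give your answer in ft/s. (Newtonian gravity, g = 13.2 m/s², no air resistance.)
v = √(2gh) (with unit conversion) = 95.37 ft/s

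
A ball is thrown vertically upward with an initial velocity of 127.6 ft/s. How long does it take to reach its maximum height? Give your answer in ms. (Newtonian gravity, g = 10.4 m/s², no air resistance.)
t_up = v₀/g (with unit conversion) = 3740.0 ms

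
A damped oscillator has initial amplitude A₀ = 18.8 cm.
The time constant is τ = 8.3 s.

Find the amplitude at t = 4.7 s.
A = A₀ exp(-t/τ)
A = A₀ exp(−t/τ) = 18.8×exp(−4.7/8.3) = 10.67 cm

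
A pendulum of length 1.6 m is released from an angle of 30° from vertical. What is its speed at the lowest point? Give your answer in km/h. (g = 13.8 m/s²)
h = L(1 − cosθ) = 1.6×(1 − cos30°) = 0.2144 m
v = √(2gh) = √(2×13.8×0.2144) = 2.432 m/s = 8.756 km/h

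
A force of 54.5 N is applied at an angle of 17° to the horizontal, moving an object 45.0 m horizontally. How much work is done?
W = Fd cosθ = 54.5×45.0×cos(17°) = 2345.3 J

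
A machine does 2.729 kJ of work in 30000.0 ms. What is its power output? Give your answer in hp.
P = W/t = 2729 J / 30 s = 90.97 W = 0.122 hp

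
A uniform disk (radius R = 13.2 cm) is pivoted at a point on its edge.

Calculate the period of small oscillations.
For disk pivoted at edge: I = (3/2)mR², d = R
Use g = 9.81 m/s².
I/m = (3/2)R² = 0.02614 m²; d = R = 0.132 m
T = 2π√((3/2)R²/(gR)) = 2π√(3R/(2g)) = 0.8926 s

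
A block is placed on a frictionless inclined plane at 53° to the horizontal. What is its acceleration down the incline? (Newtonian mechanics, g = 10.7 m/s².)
a = g sin(θ) = 10.7 × sin(53°) = 10.7 × 0.7986 = 8.55 m/s²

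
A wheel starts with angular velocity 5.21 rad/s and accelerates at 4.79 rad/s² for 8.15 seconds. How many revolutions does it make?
θ = ω₀t + ½αt² = 5.21×8.15 + ½×4.79×8.15² = 201.54 rad
Revolutions = θ/(2π) = 201.54/(2π) = 32.08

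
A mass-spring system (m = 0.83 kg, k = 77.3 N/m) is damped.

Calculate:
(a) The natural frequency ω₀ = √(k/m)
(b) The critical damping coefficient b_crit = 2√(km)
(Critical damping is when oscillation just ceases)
ω₀ = √(k/m) = √(77.3/0.83) = 9.651 rad/s
b_crit = 2√(km) = 2√(77.3×0.83) = 16.02 kg/s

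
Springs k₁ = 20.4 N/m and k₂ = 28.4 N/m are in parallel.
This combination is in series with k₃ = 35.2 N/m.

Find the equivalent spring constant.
k₁₂ = k₁ + k₂ = 48.8 N/m (parallel)
1/k_eq = 1/k₁₂ + 1/k₃ → k_eq = 20.45 N/m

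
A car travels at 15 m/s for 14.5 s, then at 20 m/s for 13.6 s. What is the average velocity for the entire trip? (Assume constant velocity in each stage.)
d₁ = v₁t₁ = 15 × 14.5 = 217.5 m
d₂ = v₂t₂ = 20 × 13.6 = 272 m
d_total = 489.5 m, t_total = 28.1 s
v_avg = d_total/t_total = 489.5/28.1 = 17.42 m/s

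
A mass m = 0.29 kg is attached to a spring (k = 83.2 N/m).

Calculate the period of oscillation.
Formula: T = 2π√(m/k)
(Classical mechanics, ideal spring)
T = 2π√(m/k) = 2π√(0.29/83.2) = 0.371 s; f = 1/T = 2.696 Hz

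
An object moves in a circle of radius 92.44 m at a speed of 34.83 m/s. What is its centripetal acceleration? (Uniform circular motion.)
a_c = v²/r = 34.83²/92.44 = 1213.13/92.44 = 13.12 m/s²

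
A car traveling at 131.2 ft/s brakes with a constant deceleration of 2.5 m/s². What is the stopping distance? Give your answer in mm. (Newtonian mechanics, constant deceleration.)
d = v₀² / (2a) (with unit conversion) = 319800.0 mm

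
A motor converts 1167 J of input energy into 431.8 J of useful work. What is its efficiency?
η = W_out/W_in = 431.8/1167 = 0.37 = 37.0%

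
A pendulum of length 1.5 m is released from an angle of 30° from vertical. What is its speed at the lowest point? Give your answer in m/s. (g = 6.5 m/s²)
h = L(1 − cosθ) = 1.5×(1 − cos30°) = 0.201 m
v = √(2gh) = √(2×6.5×0.201) = 1.616 m/s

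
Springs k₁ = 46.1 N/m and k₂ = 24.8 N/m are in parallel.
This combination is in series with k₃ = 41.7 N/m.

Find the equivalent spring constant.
k₁₂ = k₁ + k₂ = 70.9 N/m (parallel)
1/k_eq = 1/k₁₂ + 1/k₃ → k_eq = 26.26 N/m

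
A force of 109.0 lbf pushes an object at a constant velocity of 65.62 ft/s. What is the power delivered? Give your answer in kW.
P = Fv = 484.9 N × 20 m/s = 9698 W = 9.698 kW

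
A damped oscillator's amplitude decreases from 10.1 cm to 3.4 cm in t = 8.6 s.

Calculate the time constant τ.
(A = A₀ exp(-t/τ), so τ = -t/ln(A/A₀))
A/A₀ = 3.4/10.1 = 0.3366; ln(A/A₀) = -1.089
τ = −t/ln(A/A₀) = −8.6/-1.089 = 7.899 s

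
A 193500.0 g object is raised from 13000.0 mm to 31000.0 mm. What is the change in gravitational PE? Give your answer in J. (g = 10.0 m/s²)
ΔPE = mg(h₂ − h₁) = 193.5 kg × 10.0 m/s² × (31 − 13) m = 3.483e+04 J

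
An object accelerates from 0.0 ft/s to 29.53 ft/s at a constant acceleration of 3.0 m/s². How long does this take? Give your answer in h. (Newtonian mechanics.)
t = (v - v₀)/a (with unit conversion) = 0.0008334 h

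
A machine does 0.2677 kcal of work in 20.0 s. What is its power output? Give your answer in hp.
P = W/t = 1120 J / 20 s = 56 W = 0.0751 hp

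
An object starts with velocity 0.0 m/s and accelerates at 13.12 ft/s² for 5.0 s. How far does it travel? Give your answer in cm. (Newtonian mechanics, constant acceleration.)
d = v₀t + ½at² (with unit conversion) = 4999.0 cm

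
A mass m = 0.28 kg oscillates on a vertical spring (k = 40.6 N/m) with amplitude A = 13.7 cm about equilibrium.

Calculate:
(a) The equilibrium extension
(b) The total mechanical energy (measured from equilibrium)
x_eq = mg/k = 0.28×9.81/40.6 = 0.06766 m = 6.766 cm
E = ½kA² = ½×40.6×(0.137)² = 0.381 J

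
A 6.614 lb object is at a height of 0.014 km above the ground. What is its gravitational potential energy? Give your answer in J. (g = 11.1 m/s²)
PE = mgh = 3 kg × 11.1 m/s² × 14 m = 466.2 J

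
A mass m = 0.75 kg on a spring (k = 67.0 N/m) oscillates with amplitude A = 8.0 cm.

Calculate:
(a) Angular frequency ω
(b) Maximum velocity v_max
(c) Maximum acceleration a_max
ω = √(k/m) = √(67.0/0.75) = 9.452 rad/s
v_max = ωA = 9.452×0.08 = 0.7561 m/s
a_max = ω²A = 9.452²×0.08 = 7.147 m/s²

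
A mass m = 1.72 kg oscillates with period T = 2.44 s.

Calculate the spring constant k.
T = 2π√(m/k) → k = m(2π/T)² = 1.72×(2π/2.44)² = 11.41 N/m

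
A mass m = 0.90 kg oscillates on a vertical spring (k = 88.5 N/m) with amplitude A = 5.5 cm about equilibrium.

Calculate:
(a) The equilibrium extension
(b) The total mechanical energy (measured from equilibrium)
x_eq = mg/k = 0.9×9.81/88.5 = 0.09976 m = 9.976 cm
E = ½kA² = ½×88.5×(0.055)² = 0.1339 J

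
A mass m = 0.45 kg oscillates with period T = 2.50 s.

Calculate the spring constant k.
T = 2π√(m/k) → k = m(2π/T)² = 0.45×(2π/2.5)² = 2.842 N/m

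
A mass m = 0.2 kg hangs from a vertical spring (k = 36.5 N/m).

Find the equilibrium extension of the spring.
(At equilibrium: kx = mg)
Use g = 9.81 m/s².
x_eq = mg/k = 0.2×9.81/36.5 = 0.05375 m = 5.375 cm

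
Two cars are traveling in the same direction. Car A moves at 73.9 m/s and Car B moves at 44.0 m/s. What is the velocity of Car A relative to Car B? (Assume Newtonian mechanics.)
v_rel = v_A - v_B = 73.9 - 44.0 = 29.9 m/s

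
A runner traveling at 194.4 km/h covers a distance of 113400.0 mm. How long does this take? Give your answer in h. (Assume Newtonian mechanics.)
t = d/v (with unit conversion) = 0.0005833 h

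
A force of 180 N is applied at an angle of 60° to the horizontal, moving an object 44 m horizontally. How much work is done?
W = Fd cosθ = 180×44×cos(60°) = 3960.0 J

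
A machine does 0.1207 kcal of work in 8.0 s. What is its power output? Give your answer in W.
P = W/t = 505 J / 8 s = 63.13 W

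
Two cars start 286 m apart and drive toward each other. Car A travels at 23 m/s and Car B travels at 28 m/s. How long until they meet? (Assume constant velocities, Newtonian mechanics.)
Combined speed: v_combined = 23 + 28 = 51 m/s
Time to meet: t = d/51 = 286/51 = 5.61 s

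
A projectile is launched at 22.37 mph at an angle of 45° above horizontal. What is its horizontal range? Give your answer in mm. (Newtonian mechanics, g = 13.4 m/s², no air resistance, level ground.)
R = v₀² sin(2θ) / g (with unit conversion) = 7463.0 mm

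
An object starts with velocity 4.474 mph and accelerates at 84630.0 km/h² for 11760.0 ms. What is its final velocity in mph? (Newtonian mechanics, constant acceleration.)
v = v₀ + at (with unit conversion) = 176.3 mph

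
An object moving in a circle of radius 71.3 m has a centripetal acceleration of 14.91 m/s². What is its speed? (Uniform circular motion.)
v = √(a_c × r) = √(14.91 × 71.3) = 32.6 m/s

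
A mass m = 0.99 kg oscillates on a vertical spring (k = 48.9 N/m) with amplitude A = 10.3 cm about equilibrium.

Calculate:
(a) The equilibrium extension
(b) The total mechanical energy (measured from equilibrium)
x_eq = mg/k = 0.99×9.81/48.9 = 0.1986 m = 19.86 cm
E = ½kA² = ½×48.9×(0.103)² = 0.2594 J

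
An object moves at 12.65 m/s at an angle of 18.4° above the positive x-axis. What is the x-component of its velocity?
vₓ = v cos(θ) = 12.65 × cos(18.4°) = 12.0 m/s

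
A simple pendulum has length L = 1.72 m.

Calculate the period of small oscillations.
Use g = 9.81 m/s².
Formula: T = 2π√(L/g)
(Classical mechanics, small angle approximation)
T = 2π√(L/g) = 2π√(1.72/9.81) = 2.631 s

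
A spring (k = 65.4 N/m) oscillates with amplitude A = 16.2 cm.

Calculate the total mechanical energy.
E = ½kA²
E = ½kA² = ½×65.4×(0.162)² = 0.8582 J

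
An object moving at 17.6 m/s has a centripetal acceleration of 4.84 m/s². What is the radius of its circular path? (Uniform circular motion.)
r = v²/a_c = 17.6²/4.84 = 64.0 m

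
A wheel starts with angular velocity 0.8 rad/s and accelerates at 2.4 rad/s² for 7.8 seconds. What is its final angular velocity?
ω = ω₀ + αt = 0.8 + 2.4 × 7.8 = 19.52 rad/s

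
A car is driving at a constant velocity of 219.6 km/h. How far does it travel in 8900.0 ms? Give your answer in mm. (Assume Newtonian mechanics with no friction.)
d = vt (with unit conversion) = 542900.0 mm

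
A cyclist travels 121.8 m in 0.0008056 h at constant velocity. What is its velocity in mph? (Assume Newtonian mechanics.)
v = d/t (with unit conversion) = 93.95 mph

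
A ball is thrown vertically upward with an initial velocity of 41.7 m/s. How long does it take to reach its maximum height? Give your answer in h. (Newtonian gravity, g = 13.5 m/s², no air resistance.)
t_up = v₀/g (with unit conversion) = 0.000858 h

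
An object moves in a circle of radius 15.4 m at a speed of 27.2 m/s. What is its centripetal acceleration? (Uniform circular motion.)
a_c = v²/r = 27.2²/15.4 = 739.84/15.4 = 48.04 m/s²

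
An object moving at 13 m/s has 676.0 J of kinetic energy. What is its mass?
KE = ½mv² → m = 2KE/v² = 2×676.0/13² = 8.0 kg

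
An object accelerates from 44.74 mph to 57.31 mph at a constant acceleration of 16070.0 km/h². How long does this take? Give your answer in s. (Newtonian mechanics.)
t = (v - v₀)/a (with unit conversion) = 4.532 s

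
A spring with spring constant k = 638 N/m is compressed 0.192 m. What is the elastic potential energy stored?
PE = ½kx² = ½×638×0.192² = 11.76 J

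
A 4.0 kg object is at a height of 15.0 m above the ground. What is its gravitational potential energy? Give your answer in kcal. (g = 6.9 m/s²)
PE = mgh = 4 kg × 6.9 m/s² × 15 m = 414 J = 0.09895 kcal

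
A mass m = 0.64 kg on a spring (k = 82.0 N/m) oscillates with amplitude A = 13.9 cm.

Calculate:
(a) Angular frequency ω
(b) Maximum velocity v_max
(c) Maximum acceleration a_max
ω = √(k/m) = √(82.0/0.64) = 11.32 rad/s
v_max = ωA = 11.32×0.139 = 1.573 m/s
a_max = ω²A = 11.32²×0.139 = 17.81 m/s²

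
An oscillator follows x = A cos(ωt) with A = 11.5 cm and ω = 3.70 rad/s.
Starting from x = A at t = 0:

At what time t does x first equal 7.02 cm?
cos(ωt) = x/A = 7.02/11.5 = 0.6104
ωt = arccos(0.6104) = 0.9142 rad
t = 0.9142/3.7 = 0.2471 s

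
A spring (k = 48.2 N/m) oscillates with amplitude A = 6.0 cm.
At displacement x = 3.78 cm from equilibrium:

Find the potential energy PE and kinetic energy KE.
E_total = ½kA² = ½×48.2×(0.06)² = 0.08676 J
PE = ½kx² = ½×48.2×(0.0378)² = 0.03444 J
KE = E_total − PE = 0.05232 J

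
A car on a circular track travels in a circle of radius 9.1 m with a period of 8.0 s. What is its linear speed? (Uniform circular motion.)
v = 2πr/T = 2π×9.1/8.0 = 7.15 m/s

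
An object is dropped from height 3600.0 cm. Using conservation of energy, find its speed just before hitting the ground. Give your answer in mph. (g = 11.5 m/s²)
mgh = ½mv² → v = √(2gh) = √(2×11.5×36) = 28.77 m/s = 64.37 mph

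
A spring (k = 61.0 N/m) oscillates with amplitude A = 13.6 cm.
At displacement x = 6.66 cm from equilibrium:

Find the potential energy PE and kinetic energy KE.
E_total = ½kA² = ½×61.0×(0.136)² = 0.5641 J
PE = ½kx² = ½×61.0×(0.0666)² = 0.1353 J
KE = E_total − PE = 0.4288 J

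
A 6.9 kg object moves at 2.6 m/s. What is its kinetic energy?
KE = ½mv² = ½×6.9×2.6² = 23.322 J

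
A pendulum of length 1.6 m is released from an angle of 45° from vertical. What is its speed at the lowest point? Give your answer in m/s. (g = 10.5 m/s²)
h = L(1 − cosθ) = 1.6×(1 − cos45°) = 0.4686 m
v = √(2gh) = √(2×10.5×0.4686) = 3.137 m/s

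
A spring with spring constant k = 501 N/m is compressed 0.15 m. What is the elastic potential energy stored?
PE = ½kx² = ½×501×0.15² = 5.636 J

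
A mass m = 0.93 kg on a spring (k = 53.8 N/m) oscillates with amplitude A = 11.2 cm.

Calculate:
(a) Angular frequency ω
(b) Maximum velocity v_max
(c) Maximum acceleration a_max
ω = √(k/m) = √(53.8/0.93) = 7.606 rad/s
v_max = ωA = 7.606×0.112 = 0.8519 m/s
a_max = ω²A = 7.606²×0.112 = 6.479 m/s²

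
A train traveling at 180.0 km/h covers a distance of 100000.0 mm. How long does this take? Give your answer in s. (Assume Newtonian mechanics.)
t = d/v (with unit conversion) = 2.0 s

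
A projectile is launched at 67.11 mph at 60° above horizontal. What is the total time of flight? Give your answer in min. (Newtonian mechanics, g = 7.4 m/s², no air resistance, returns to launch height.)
T = 2v₀sin(θ)/g (with unit conversion) = 0.117 min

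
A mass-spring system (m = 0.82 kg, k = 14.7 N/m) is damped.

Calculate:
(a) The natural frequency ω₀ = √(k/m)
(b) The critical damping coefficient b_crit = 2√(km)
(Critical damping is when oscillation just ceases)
ω₀ = √(k/m) = √(14.7/0.82) = 4.234 rad/s
b_crit = 2√(km) = 2√(14.7×0.82) = 6.944 kg/s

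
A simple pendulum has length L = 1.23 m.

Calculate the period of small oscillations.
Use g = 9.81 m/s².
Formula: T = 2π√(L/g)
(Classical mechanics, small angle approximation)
T = 2π√(L/g) = 2π√(1.23/9.81) = 2.225 s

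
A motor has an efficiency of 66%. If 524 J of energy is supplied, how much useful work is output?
W_out = η × W_in = 0.66 × 524 = 345.84 J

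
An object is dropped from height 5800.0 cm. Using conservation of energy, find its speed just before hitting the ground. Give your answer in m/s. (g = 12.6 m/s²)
mgh = ½mv² → v = √(2gh) = √(2×12.6×58) = 38.23 m/s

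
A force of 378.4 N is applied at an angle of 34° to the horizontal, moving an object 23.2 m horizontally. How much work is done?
W = Fd cosθ = 378.4×23.2×cos(34°) = 7278.0 J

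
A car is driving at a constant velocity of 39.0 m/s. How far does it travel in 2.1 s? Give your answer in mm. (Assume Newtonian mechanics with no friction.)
d = vt (with unit conversion) = 81900.0 mm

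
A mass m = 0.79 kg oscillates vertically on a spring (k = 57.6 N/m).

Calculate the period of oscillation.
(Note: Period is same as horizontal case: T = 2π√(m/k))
T = 2π√(m/k) = 2π√(0.79/57.6) = 0.7358 s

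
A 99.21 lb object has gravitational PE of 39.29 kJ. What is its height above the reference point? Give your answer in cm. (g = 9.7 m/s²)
PE = mgh → h = PE/(mg) = 3.929e+04 J / (45 kg × 9.7 m/s²) = 90.01 m = 9001.0 cm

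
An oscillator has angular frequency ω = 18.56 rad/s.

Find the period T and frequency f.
T = 2π/ω = 2π/18.56 = 0.3385 s; f = ω/2π = 2.954 Hz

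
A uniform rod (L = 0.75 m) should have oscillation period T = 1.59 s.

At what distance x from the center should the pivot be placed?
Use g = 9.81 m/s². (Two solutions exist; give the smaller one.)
T = 2π√((L²/12 + x²)/(gx)). Let c = T²g/(4π²) = 0.6282.
x² − cx + L²/12 = 0 → x = (c − √(c² − L²/3))/2 = 0.08654 m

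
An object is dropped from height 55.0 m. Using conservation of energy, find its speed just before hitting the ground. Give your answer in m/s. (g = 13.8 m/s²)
mgh = ½mv² → v = √(2gh) = √(2×13.8×55) = 38.96 m/s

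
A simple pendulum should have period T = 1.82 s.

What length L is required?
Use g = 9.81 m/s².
T = 2π√(L/g) → L = g(T/2π)² = 9.81×(1.82/2π)² = 0.8231 m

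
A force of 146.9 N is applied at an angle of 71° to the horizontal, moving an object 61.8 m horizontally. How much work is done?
W = Fd cosθ = 146.9×61.8×cos(71°) = 2955.6 J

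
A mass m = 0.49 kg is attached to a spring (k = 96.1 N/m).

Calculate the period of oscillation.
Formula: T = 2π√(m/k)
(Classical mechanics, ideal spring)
T = 2π√(m/k) = 2π√(0.49/96.1) = 0.4487 s; f = 1/T = 2.229 Hz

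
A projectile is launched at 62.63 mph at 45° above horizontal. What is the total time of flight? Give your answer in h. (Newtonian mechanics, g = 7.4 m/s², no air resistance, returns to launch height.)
T = 2v₀sin(θ)/g (with unit conversion) = 0.001486 h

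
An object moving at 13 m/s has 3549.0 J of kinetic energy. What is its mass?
KE = ½mv² → m = 2KE/v² = 2×3549.0/13² = 42.0 kg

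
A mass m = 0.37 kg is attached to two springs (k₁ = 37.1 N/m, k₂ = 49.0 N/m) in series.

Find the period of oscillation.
k_eq = k₁k₂/(k₁+k₂) = 21.11 N/m
T = 2π√(m/k_eq) = 2π√(0.37/21.11) = 0.8318 s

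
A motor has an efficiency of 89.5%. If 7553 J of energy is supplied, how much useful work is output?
W_out = η × W_in = 0.895 × 7553 = 6759.9 J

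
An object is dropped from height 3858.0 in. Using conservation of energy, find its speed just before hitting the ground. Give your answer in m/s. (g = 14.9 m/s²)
mgh = ½mv² → v = √(2gh) = √(2×14.9×97.99) = 54.04 m/s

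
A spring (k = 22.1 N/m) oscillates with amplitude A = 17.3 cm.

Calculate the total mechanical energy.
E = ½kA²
E = ½kA² = ½×22.1×(0.173)² = 0.3307 J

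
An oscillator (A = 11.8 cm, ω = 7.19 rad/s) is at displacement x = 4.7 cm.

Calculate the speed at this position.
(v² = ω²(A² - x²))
v = ω√(A² − x²) = 7.19×√(0.118² − 0.047²) = 0.7782 m/s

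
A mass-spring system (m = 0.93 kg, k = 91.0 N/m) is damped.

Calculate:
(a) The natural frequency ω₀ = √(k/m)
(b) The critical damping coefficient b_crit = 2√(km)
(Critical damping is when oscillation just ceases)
ω₀ = √(k/m) = √(91.0/0.93) = 9.892 rad/s
b_crit = 2√(km) = 2√(91.0×0.93) = 18.4 kg/s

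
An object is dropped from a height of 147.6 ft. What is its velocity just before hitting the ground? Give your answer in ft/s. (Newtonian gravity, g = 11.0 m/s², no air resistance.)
v = √(2gh) (with unit conversion) = 103.2 ft/s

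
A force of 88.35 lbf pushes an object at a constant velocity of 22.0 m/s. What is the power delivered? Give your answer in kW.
P = Fv = 393 N × 22 m/s = 8646 W = 8.646 kW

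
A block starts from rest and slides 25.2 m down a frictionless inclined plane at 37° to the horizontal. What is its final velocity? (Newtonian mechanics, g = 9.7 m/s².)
a = g sin(θ) = 9.7 × sin(37°) = 5.84 m/s²
v = √(2ad) = √(2 × 5.84 × 25.2) = 17.15 m/s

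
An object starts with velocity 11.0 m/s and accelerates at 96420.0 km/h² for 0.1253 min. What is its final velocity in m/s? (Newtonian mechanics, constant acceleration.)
v = v₀ + at (with unit conversion) = 66.93 m/s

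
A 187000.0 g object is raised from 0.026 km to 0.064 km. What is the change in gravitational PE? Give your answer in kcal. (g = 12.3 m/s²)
ΔPE = mg(h₂ − h₁) = 187 kg × 12.3 m/s² × (64 − 26) m = 8.74e+04 J = 20.89 kcal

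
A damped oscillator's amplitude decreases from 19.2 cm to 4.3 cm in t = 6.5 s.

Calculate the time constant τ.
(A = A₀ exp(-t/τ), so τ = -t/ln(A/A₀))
A/A₀ = 4.3/19.2 = 0.224; ln(A/A₀) = -1.496
τ = −t/ln(A/A₀) = −6.5/-1.496 = 4.344 s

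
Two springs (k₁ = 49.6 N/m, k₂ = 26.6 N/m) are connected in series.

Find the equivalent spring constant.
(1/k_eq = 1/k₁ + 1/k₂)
1/k_eq = 1/49.6 + 1/26.6 = 0.057755; k_eq = 17.31 N/m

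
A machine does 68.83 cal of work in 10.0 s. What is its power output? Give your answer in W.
P = W/t = 288 J / 10 s = 28.8 W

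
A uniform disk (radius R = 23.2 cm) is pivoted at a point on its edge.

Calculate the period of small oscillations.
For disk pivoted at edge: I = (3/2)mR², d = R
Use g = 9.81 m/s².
I/m = (3/2)R² = 0.08074 m²; d = R = 0.232 m
T = 2π√((3/2)R²/(gR)) = 2π√(3R/(2g)) = 1.183 s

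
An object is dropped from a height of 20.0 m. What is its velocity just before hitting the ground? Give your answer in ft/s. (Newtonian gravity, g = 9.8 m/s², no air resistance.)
v = √(2gh) (with unit conversion) = 64.96 ft/s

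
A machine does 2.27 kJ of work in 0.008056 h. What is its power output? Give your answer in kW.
P = W/t = 2270 J / 29 s = 78.27 W = 0.07827 kW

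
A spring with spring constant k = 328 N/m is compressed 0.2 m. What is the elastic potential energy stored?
PE = ½kx² = ½×328×0.2² = 6.56 J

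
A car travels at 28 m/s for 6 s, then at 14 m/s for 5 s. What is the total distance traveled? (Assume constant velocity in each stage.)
d₁ = v₁t₁ = 28 × 6 = 168 m
d₂ = v₂t₂ = 14 × 5 = 70 m
d_total = 168 + 70 = 238 m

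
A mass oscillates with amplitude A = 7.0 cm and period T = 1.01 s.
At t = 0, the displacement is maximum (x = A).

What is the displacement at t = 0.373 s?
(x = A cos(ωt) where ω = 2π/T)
ω = 2π/T = 2π/1.01 = 6.221 rad/s
x = A cos(ωt) = 7.0×cos(6.221×0.373) = -4.77 cm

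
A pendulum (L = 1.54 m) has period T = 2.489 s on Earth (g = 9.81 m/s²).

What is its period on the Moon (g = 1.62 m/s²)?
T = 2π√(L/g), so T_moon/T_earth = √(g_earth/g_moon)
T_moon = 2π√(1.54/1.62) = 6.126 s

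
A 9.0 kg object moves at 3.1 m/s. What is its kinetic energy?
KE = ½mv² = ½×9.0×3.1² = 43.245 J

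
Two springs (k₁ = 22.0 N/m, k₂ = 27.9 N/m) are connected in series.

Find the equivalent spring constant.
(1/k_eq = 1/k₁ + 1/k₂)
1/k_eq = 1/22.0 + 1/27.9 = 0.081297; k_eq = 12.3 N/m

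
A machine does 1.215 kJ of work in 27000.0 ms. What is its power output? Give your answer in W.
P = W/t = 1215 J / 27 s = 45 W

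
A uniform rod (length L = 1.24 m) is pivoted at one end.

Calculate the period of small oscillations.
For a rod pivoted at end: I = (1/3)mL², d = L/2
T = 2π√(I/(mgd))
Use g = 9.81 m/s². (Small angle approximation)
I/m = (1/3)L² = 0.5125 m²; d = L/2 = 0.62 m
T = 2π√(I/(mgd)) = 2π√(0.5125/(9.81×0.62)) = 1.824 s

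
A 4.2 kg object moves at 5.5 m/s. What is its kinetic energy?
KE = ½mv² = ½×4.2×5.5² = 63.525 J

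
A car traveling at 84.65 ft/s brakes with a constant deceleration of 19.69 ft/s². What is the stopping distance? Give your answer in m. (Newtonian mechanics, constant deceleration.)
d = v₀² / (2a) (with unit conversion) = 55.46 m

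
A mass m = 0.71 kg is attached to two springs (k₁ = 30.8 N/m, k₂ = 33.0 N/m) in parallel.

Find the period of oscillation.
k_eq = k₁+k₂ = 63.8 N/m
T = 2π√(m/k_eq) = 2π√(0.71/63.8) = 0.6628 s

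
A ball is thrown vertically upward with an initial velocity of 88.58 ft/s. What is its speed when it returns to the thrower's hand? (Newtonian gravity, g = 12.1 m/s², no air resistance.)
By conservation of energy, the ball returns at the same speed = 88.58 ft/s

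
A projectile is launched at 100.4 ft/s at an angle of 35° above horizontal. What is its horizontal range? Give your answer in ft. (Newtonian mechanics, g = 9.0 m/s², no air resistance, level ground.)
R = v₀² sin(2θ) / g (with unit conversion) = 320.8 ft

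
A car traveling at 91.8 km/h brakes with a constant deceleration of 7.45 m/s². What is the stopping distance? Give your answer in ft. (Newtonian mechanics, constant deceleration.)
d = v₀² / (2a) (with unit conversion) = 143.2 ft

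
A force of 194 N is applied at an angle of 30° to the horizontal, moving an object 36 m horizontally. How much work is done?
W = Fd cosθ = 194×36×cos(30°) = 6048.3 J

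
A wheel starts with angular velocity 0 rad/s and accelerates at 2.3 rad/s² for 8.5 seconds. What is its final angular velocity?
ω = ω₀ + αt = 0 + 2.3 × 8.5 = 19.55 rad/s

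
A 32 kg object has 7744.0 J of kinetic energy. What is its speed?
KE = ½mv² → v = √(2KE/m) = √(2×7744.0/32) = 22.0 m/s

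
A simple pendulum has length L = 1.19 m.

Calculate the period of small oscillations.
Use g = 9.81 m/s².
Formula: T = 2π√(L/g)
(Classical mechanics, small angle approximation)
T = 2π√(L/g) = 2π√(1.19/9.81) = 2.188 s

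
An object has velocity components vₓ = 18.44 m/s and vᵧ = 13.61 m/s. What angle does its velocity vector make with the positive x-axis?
θ = arctan(vᵧ/vₓ) = arctan(13.61/18.44) = 36.43°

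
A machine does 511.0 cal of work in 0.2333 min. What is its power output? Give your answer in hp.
P = W/t = 2138 J / 14 s = 152.7 W = 0.2048 hp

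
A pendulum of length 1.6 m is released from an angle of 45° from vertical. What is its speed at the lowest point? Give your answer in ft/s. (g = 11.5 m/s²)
h = L(1 − cosθ) = 1.6×(1 − cos45°) = 0.4686 m
v = √(2gh) = √(2×11.5×0.4686) = 3.283 m/s = 10.77 ft/s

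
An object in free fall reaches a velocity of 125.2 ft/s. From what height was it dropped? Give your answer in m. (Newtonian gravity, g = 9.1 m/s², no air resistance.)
h = v²/(2g) (with unit conversion) = 80.01 m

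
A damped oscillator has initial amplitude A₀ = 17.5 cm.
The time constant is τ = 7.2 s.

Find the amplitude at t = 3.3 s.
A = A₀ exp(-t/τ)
A = A₀ exp(−t/τ) = 17.5×exp(−3.3/7.2) = 11.07 cm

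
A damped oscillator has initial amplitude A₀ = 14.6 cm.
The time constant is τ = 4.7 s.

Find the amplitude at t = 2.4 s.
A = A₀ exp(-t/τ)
A = A₀ exp(−t/τ) = 14.6×exp(−2.4/4.7) = 8.762 cm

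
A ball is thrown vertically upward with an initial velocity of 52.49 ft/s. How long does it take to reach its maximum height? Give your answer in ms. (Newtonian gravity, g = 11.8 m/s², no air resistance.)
t_up = v₀/g (with unit conversion) = 1356.0 ms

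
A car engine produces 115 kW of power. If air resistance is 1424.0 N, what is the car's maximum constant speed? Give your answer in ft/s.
P = Fv → v = P/F = 115000 W / 1424 N = 80.76 m/s = 265.0 ft/s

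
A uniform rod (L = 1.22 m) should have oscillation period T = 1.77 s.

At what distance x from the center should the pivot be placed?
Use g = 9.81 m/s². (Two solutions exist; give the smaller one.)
T = 2π√((L²/12 + x²)/(gx)). Let c = T²g/(4π²) = 0.7785.
x² − cx + L²/12 = 0 → x = (c − √(c² − L²/3))/2 = 0.2235 m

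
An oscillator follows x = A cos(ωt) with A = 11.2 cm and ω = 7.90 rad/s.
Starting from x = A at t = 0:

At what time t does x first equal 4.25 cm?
cos(ωt) = x/A = 4.25/11.2 = 0.3795
ωt = arccos(0.3795) = 1.182 rad
t = 1.182/7.9 = 0.1496 s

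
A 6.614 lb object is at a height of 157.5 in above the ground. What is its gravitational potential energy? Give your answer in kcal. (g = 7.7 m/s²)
PE = mgh = 3 kg × 7.7 m/s² × 4 m = 92.41 J = 0.02209 kcal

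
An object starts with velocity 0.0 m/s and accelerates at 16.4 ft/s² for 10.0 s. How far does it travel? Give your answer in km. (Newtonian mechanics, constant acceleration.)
d = v₀t + ½at² (with unit conversion) = 0.2499 km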